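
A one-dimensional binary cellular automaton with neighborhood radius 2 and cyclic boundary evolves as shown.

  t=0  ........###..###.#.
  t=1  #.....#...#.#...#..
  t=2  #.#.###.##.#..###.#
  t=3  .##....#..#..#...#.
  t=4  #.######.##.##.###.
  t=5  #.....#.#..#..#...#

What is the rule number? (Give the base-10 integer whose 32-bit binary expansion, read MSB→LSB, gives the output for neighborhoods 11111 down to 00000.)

1563366422

  ##### -> .   bit 31 = 0  t=4,i=4
  ####. -> #   bit 30 = 1  t=4,i=6
  ###.# -> .   bit 29 = 0  t=0,i=15
  ###.. -> #   bit 28 = 1  t=0,i=10
  ##.## -> #   bit 27 = 1  t=2,i=7
  ##.#. -> #   bit 26 = 1  t=0,i=16
  ##..# -> .   bit 25 = 0  t=0,i=11
  ##... -> #   bit 24 = 1  t=3,i=3
  #.### -> .   bit 23 = 0  t=2,i=4
  #.##. -> .   bit 22 = 0  t=2,i=8
  #.#.# -> #   bit 21 = 1  t=2,i=2
  #.#.. -> .   bit 20 = 0  t=0,i=17
  #..## -> #   bit 19 = 1  t=0,i=12
  #..#. -> #   bit 18 = 1  t=1,i=18
  #...# -> #   bit 17 = 1  t=1,i=8
  #.... -> #   bit 16 = 1  t=0,i=0
  .#### -> .   bit 15 = 0  t=4,i=3
  .###. -> .   bit 14 = 0  t=0,i=9
  .##.# -> .   bit 13 = 0  t=2,i=0
  .##.. -> #   bit 12 = 1  t=3,i=2
  .#.## -> .   bit 11 = 0  t=2,i=3
  .#.#. -> #   bit 10 = 1  t=1,i=11
  .#..# -> .   bit 9 = 0  t=1,i=17
  .#... -> .   bit 8 = 0  t=0,i=18
  ..### -> .   bit 7 = 0  t=0,i=8
  ..##. -> .   bit 6 = 0  t=3,i=1
  ..#.# -> .   bit 5 = 0  t=1,i=10
  ..#.. -> #   bit 4 = 1  t=1,i=0
  ...## -> .   bit 3 = 0  t=0,i=7
  ...#. -> #   bit 2 = 1  t=1,i=5
  ....# -> #   bit 1 = 1  t=0,i=6
  ..... -> .   bit 0 = 0  t=0,i=1
  bits 01011101001011110001010000010110 = 1563366422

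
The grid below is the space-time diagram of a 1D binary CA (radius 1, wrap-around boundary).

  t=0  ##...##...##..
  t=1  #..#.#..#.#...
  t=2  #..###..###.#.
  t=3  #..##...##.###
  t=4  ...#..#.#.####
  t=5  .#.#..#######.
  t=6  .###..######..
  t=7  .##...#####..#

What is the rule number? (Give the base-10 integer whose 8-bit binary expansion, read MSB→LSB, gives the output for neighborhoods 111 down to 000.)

  nb ###: next=#  (t=2,i=4, bit7=1)
  nb ##.: next=.  (t=0,i=1, bit6=0)
  nb #.#: next=#  (t=1,i=4, bit5=1)
  nb #..: next=.  (t=0,i=2, bit4=0)
  nb .##: next=#  (t=0,i=0, bit3=1)
  nb .#.: next=#  (t=1,i=0, bit2=1)
  nb ..#: next=.  (t=0,i=4, bit1=0)
  nb ...: next=#  (t=0,i=3, bit0=1)
  bits 10101101 = 173

173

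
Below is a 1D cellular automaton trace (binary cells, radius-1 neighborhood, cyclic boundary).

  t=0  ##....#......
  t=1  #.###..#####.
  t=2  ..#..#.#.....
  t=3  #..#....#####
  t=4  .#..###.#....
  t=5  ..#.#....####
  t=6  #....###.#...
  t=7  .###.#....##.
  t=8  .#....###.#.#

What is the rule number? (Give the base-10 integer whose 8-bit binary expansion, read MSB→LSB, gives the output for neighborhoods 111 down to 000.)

  nb ###: next=.  (t=1,i=3, bit7=0)
  nb ##.: next=.  (t=0,i=1, bit6=0)
  nb #.#: next=.  (t=1,i=1, bit5=0)
  nb #..: next=#  (t=0,i=2, bit4=1)
  nb .##: next=#  (t=0,i=0, bit3=1)
  nb .#.: next=.  (t=0,i=6, bit2=0)
  nb ..#: next=.  (t=0,i=5, bit1=0)
  nb ...: next=#  (t=0,i=3, bit0=1)
  bits 00011001 = 25

25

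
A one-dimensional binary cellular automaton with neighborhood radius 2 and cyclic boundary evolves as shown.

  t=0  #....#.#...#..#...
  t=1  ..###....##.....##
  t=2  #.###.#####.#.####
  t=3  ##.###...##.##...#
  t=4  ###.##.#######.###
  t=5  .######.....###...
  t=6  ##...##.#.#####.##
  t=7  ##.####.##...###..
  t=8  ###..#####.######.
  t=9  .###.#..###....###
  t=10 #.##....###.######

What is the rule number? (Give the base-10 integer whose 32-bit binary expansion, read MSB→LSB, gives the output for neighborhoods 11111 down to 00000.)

  nb #####: next=.  (t=2,i=8, bit31=0)
  nb ####.: next=#  (t=2,i=9, bit30=1)
  nb ###.#: next=#  (t=2,i=0, bit29=1)
  nb ###..: next=#  (t=1,i=4, bit28=1)
  nb ##.##: next=#  (t=2,i=1, bit27=1)
  nb ##.#.: next=.  (t=2,i=11, bit26=0)
  nb ##..#: next=#  (t=1,i=0, bit25=1)
  nb ##...: next=.  (t=1,i=5, bit24=0)
  nb #.###: next=.  (t=2,i=2, bit23=0)
  nb #.##.: next=#  (t=3,i=12, bit22=1)
  nb #.#.#: next=#  (t=2,i=12, bit21=1)
  nb #.#..: next=.  (t=0,i=7, bit20=0)
  nb #..##: next=.  (t=1,i=1, bit19=0)
  nb #..#.: next=.  (t=0,i=13, bit18=0)
  nb #...#: next=#  (t=0,i=9, bit17=1)
  nb #....: next=#  (t=0,i=2, bit16=1)
  nb .####: next=.  (t=2,i=7, bit15=0)
  nb .###.: next=#  (t=1,i=3, bit14=1)
  nb .##.#: next=#  (t=3,i=10, bit13=1)
  nb .##..: next=#  (t=1,i=10, bit12=1)
  nb .#.##: next=#  (t=2,i=13, bit11=1)
  nb .#.#.: next=.  (t=0,i=6, bit10=0)
  nb .#..#: next=.  (t=0,i=12, bit9=0)
  nb .#...: next=.  (t=0,i=1, bit8=0)
  nb ..###: next=#  (t=1,i=2, bit7=1)
  nb ..##.: next=#  (t=1,i=9, bit6=1)
  nb ..#.#: next=.  (t=0,i=5, bit5=0)
  nb ..#..: next=.  (t=0,i=0, bit4=0)
  nb ...##: next=#  (t=1,i=8, bit3=1)
  nb ...#.: next=#  (t=0,i=4, bit2=1)
  nb ....#: next=#  (t=0,i=3, bit1=1)
  nb .....: next=.  (t=1,i=13, bit0=0)
  bits 01111010011000110111100011001110 = 2053339342

2053339342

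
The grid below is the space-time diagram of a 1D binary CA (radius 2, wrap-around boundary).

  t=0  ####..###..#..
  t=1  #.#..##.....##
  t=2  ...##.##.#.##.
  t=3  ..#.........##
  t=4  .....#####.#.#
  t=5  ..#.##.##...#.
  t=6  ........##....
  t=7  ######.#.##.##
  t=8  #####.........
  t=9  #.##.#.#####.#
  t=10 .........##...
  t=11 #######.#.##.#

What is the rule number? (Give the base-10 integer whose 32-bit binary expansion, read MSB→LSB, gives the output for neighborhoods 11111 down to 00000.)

  nb #####: next=#  (t=4,i=7, bit31=1)
  nb ####.: next=#  (t=0,i=2, bit30=1)
  nb ###.#: next=.  (t=1,i=0, bit29=0)
  nb ###..: next=.  (t=0,i=3, bit28=0)
  nb ##.##: next=.  (t=2,i=5, bit27=0)
  nb ##.#.: next=.  (t=1,i=1, bit26=0)
  nb ##..#: next=.  (t=0,i=4, bit25=0)
  nb ##...: next=#  (t=1,i=7, bit24=1)
  nb #.###: next=.  (t=7,i=12, bit23=0)
  nb #.##.: next=.  (t=2,i=6, bit22=0)
  nb #.#.#: next=.  (t=2,i=9, bit21=0)
  nb #.#..: next=.  (t=1,i=2, bit20=0)
  nb #..##: next=#  (t=0,i=5, bit19=1)
  nb #..#.: next=.  (t=0,i=10, bit18=0)
  nb #...#: next=.  (t=5,i=0, bit17=0)
  nb #....: next=.  (t=1,i=8, bit16=0)
  nb .####: next=.  (t=0,i=1, bit15=0)
  nb .###.: next=.  (t=0,i=7, bit14=0)
  nb .##.#: next=.  (t=2,i=4, bit13=0)
  nb .##..: next=#  (t=1,i=6, bit12=1)
  nb .#.##: next=.  (t=2,i=10, bit11=0)
  nb .#.#.: next=#  (t=4,i=12, bit10=1)
  nb .#..#: next=#  (t=0,i=12, bit9=1)
  nb .#...: next=.  (t=3,i=3, bit8=0)
  nb ..###: next=#  (t=0,i=0, bit7=1)
  nb ..##.: next=.  (t=1,i=5, bit6=0)
  nb ..#.#: next=.  (t=5,i=2, bit5=0)
  nb ..#..: next=.  (t=0,i=11, bit4=0)
  nb ...##: next=#  (t=1,i=11, bit3=1)
  nb ...#.: next=.  (t=5,i=1, bit2=0)
  nb ....#: next=.  (t=1,i=10, bit1=0)
  nb .....: next=#  (t=1,i=9, bit0=1)
  bits 11000001000010000001011010001001 = 3238532745

3238532745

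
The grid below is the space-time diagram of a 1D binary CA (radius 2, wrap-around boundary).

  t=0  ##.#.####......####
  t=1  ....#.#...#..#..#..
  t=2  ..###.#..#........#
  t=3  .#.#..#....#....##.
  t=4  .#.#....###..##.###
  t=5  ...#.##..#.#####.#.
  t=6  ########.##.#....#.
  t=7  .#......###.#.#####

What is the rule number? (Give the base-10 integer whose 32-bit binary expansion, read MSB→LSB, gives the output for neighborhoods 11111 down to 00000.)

  nb #####: next=.  (t=0,i=17, bit31=0)
  nb ####.: next=.  (t=0,i=0, bit30=0)
  nb ###.#: next=.  (t=0,i=1, bit29=0)
  nb ###..: next=.  (t=0,i=8, bit28=0)
  nb ##.##: next=#  (t=4,i=15, bit27=1)
  nb ##.#.: next=.  (t=0,i=2, bit26=0)
  nb ##..#: next=#  (t=3,i=18, bit25=1)
  nb ##...: next=.  (t=0,i=9, bit24=0)
  nb #.###: next=.  (t=0,i=5, bit23=0)
  nb #.##.: next=#  (t=5,i=5, bit22=1)
  nb #.#.#: next=.  (t=0,i=3, bit21=0)
  nb #.#..: next=#  (t=1,i=6, bit20=1)
  nb #..##: next=#  (t=2,i=1, bit19=1)
  nb #..#.: next=.  (t=1,i=12, bit18=0)
  nb #...#: next=.  (t=1,i=8, bit17=0)
  nb #....: next=#  (t=0,i=10, bit16=1)
  nb .####: next=#  (t=0,i=6, bit15=1)
  nb .###.: next=#  (t=2,i=3, bit14=1)
  nb .##.#: next=#  (t=4,i=14, bit13=1)
  nb .##..: next=#  (t=3,i=17, bit12=1)
  nb .#.##: next=#  (t=0,i=4, bit11=1)
  nb .#.#.: next=.  (t=1,i=5, bit10=0)
  nb .#..#: next=.  (t=1,i=11, bit9=0)
  nb .#...: next=.  (t=1,i=7, bit8=0)
  nb ..###: next=.  (t=0,i=15, bit7=0)
  nb ..##.: next=#  (t=3,i=16, bit6=1)
  nb ..#.#: next=#  (t=1,i=4, bit5=1)
  nb ..#..: next=.  (t=1,i=10, bit4=0)
  nb ...##: next=.  (t=0,i=14, bit3=0)
  nb ...#.: next=#  (t=1,i=3, bit2=1)
  nb ....#: next=#  (t=0,i=13, bit1=1)
  nb .....: next=.  (t=0,i=11, bit0=0)
  bits 00001010010110011111100001100110 = 173668454

173668454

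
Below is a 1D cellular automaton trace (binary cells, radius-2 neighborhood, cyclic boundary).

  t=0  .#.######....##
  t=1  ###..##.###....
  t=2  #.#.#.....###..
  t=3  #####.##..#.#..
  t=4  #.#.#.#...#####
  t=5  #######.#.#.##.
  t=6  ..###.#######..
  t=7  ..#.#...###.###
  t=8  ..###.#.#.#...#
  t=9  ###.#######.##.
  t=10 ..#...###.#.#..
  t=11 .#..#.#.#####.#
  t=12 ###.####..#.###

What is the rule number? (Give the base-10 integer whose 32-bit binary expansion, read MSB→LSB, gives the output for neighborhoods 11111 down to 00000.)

3044740773

  [31] ##### => #  t=0,i=5
  [30] ####. => .  t=0,i=7
  [29] ###.# => #  t=3,i=4
  [28] ###.. => #  t=0,i=8
  [27] ##.## => .  t=1,i=7
  [26] ##.#. => #  t=0,i=0
  [25] ##..# => .  t=1,i=3
  [24] ##... => #  t=0,i=9
  [23] #.### => .  t=0,i=3
  [22] #.##. => #  t=3,i=6
  [21] #.#.# => #  t=0,i=1
  [20] #.#.. => #  t=2,i=4
  [19] #..## => #  t=1,i=4
  [18] #..#. => .  t=2,i=14
  [17] #...# => #  t=4,i=8
  [16] #.... => #  t=0,i=10
  [15] .#### => .  t=0,i=4
  [14] .###. => .  t=1,i=1
  [13] .##.# => .  t=0,i=14
  [12] .##.. => .  t=3,i=7
  [11] .#.## => #  t=0,i=2
  [10] .#.#. => #  t=2,i=1
  [9] .#..# => #  t=3,i=13
  [8] .#... => .  t=2,i=5
  [7] ..### => #  t=1,i=0
  [6] ..##. => .  t=0,i=13
  [5] ..#.# => #  t=2,i=0
  [4] ..#.. => .  t=8,i=14
  [3] ...## => .  t=0,i=12
  [2] ...#. => #  t=8,i=13
  [1] ....# => .  t=0,i=11
  [0] ..... => #  t=2,i=7
  bits 10110101011110110000111010100101 = 3044740773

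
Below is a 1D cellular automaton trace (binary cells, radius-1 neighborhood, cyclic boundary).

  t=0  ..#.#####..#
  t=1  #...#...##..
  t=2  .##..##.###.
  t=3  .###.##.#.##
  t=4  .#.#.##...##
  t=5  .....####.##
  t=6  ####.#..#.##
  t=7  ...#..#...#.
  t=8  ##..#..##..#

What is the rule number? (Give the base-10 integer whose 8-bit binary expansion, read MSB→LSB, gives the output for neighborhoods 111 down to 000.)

89

  nb ###: next=.  (t=0,i=5, bit7=0)
  nb ##.: next=#  (t=0,i=8, bit6=1)
  nb #.#: next=.  (t=0,i=3, bit5=0)
  nb #..: next=#  (t=0,i=0, bit4=1)
  nb .##: next=#  (t=0,i=4, bit3=1)
  nb .#.: next=.  (t=0,i=2, bit2=0)
  nb ..#: next=.  (t=0,i=1, bit1=0)
  nb ...: next=#  (t=1,i=2, bit0=1)
  bits 01011001 = 89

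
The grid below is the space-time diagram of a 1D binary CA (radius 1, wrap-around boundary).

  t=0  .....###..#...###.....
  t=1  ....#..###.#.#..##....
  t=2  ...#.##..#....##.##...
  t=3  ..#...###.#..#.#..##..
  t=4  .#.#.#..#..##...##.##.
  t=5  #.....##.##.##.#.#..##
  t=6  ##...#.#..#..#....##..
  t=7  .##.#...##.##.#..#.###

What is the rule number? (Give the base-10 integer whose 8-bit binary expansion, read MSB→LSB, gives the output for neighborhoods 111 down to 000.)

82

  [7] ### => .  t=0,i=6
  [6] ##. => #  t=0,i=7
  [5] #.# => .  t=1,i=10
  [4] #.. => #  t=0,i=8
  [3] .## => .  t=0,i=5
  [2] .#. => .  t=0,i=10
  [1] ..# => #  t=0,i=4
  [0] ... => .  t=0,i=0
  bits 01010010 = 82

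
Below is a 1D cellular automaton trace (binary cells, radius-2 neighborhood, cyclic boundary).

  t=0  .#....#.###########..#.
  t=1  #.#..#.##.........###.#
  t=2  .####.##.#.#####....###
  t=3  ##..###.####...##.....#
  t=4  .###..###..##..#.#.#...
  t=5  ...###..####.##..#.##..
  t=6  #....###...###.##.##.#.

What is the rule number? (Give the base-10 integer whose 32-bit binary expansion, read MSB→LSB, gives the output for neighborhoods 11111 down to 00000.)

  [31] ##### => .  t=0,i=10
  [30] ####. => .  t=0,i=17
  [29] ###.# => #  t=1,i=20
  [28] ###.. => #  t=0,i=18
  [27] ##.## => #  t=1,i=21
  [26] ##.#. => #  t=1,i=1
  [25] ##..# => #  t=0,i=19
  [24] ##... => #  t=1,i=9
  [23] #.### => #  t=0,i=8
  [22] #.##. => #  t=1,i=7
  [21] #.#.# => #  t=2,i=9
  [20] #.#.. => #  t=1,i=2
  [19] #..## => #  t=3,i=3
  [18] #..#. => #  t=0,i=0
  [17] #...# => .  t=3,i=13
  [16] #.... => .  t=0,i=3
  [15] .#### => .  t=0,i=9
  [14] .###. => .  t=1,i=19
  [13] .##.# => .  t=1,i=0
  [12] .##.. => .  t=1,i=8
  [11] .#.## => #  t=0,i=7
  [10] .#.#. => .  t=4,i=16
  [9] .#..# => #  t=0,i=22
  [8] .#... => #  t=0,i=2
  [7] ..### => .  t=1,i=18
  [6] ..##. => #  t=3,i=15
  [5] ..#.# => .  t=0,i=6
  [4] ..#.. => .  t=0,i=1
  [3] ...## => .  t=1,i=17
  [2] ...#. => #  t=0,i=5
  [1] ....# => .  t=0,i=4
  [0] ..... => #  t=1,i=11
  bits 00111111111111000000101101000101 = 1073482565

1073482565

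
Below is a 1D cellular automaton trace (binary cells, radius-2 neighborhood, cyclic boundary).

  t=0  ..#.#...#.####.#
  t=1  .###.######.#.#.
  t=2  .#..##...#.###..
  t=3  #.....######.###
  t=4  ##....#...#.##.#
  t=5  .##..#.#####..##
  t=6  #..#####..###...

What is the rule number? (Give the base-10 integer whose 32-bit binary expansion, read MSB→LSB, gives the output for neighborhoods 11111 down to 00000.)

  [31] ##### => .  t=1,i=7
  [30] ####. => #  t=0,i=12
  [29] ###.# => .  t=0,i=13
  [28] ###.. => #  t=2,i=13
  [27] ##.## => #  t=1,i=4
  [26] ##.#. => #  t=0,i=14
  [25] ##..# => #  t=5,i=3
  [24] ##... => #  t=2,i=6
  [23] #.### => #  t=0,i=10
  [22] #.##. => .  t=4,i=12
  [21] #.#.# => #  t=1,i=12
  [20] #.#.. => .  t=0,i=4
  [19] #..## => .  t=1,i=0
  [18] #..#. => #  t=0,i=1
  [17] #...# => #  t=0,i=6
  [16] #.... => .  t=3,i=2
  [15] .#### => .  t=0,i=11
  [14] .###. => .  t=1,i=2
  [13] .##.# => .  t=4,i=13
  [12] .##.. => .  t=2,i=5
  [11] .#.## => #  t=0,i=9
  [10] .#.#. => #  t=0,i=3
  [9] .#..# => .  t=0,i=0
  [8] .#... => #  t=0,i=5
  [7] ..### => #  t=1,i=1
  [6] ..##. => .  t=2,i=4
  [5] ..#.# => #  t=0,i=2
  [4] ..#.. => .  t=2,i=1
  [3] ...## => .  t=3,i=5
  [2] ...#. => #  t=0,i=7
  [1] ....# => .  t=3,i=4
  [0] ..... => .  t=3,i=3
  bits 01011111101001100000110110100100 = 1604717988

1604717988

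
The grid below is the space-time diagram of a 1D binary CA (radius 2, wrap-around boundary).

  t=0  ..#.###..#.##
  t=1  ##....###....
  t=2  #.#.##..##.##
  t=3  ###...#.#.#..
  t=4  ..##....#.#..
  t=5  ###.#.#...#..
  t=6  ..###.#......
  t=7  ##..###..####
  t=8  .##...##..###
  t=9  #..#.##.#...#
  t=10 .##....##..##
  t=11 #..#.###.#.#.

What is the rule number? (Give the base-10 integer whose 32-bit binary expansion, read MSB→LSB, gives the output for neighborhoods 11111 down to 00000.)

3207888971

  nb #####: next=#  (t=7,i=11, bit31=1)
  nb ####.: next=.  (t=7,i=0, bit30=0)
  nb ###.#: next=#  (t=2,i=0, bit29=1)
  nb ###..: next=#  (t=0,i=6, bit28=1)
  nb ##.##: next=#  (t=2,i=10, bit27=1)
  nb ##.#.: next=#  (t=2,i=1, bit26=1)
  nb ##..#: next=#  (t=0,i=0, bit25=1)
  nb ##...: next=#  (t=1,i=2, bit24=1)
  nb #.###: next=.  (t=0,i=4, bit23=0)
  nb #.##.: next=.  (t=0,i=11, bit22=0)
  nb #.#.#: next=#  (t=2,i=2, bit21=1)
  nb #.#..: next=#  (t=3,i=10, bit20=1)
  nb #..##: next=.  (t=2,i=7, bit19=0)
  nb #..#.: next=#  (t=0,i=1, bit18=1)
  nb #...#: next=.  (t=3,i=4, bit17=0)
  nb #....: next=.  (t=1,i=3, bit16=0)
  nb .####: next=#  (t=7,i=10, bit15=1)
  nb .###.: next=.  (t=0,i=5, bit14=0)
  nb .##.#: next=.  (t=2,i=9, bit13=0)
  nb .##..: next=.  (t=0,i=12, bit12=0)
  nb .#.##: next=.  (t=0,i=3, bit11=0)
  nb .#.#.: next=.  (t=3,i=7, bit10=0)
  nb .#..#: next=.  (t=3,i=11, bit9=0)
  nb .#...: next=.  (t=4,i=11, bit8=0)
  nb ..###: next=.  (t=1,i=6, bit7=0)
  nb ..##.: next=#  (t=1,i=0, bit6=1)
  nb ..#.#: next=.  (t=0,i=2, bit5=0)
  nb ..#..: next=.  (t=5,i=10, bit4=0)
  nb ...##: next=#  (t=1,i=5, bit3=1)
  nb ...#.: next=.  (t=3,i=5, bit2=0)
  nb ....#: next=#  (t=1,i=4, bit1=1)
  nb .....: next=#  (t=6,i=9, bit0=1)
  bits 10111111001101001000000001001011 = 3207888971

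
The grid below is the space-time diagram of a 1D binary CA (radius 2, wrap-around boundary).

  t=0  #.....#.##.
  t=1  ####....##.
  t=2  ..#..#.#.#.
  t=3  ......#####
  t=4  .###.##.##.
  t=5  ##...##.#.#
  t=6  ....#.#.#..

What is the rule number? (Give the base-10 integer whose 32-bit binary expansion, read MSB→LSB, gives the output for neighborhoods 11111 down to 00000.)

3262719369

  ##### -> #   bit 31 = 1  t=3,i=8
  ####. -> #   bit 30 = 1  t=1,i=2
  ###.# -> .   bit 29 = 0  t=4,i=3
  ###.. -> .   bit 28 = 0  t=1,i=3
  ##.## -> .   bit 27 = 0  t=1,i=10
  ##.#. -> .   bit 26 = 0  t=0,i=10
  ##..# -> #   bit 25 = 1  t=4,i=10
  ##... -> .   bit 24 = 0  t=1,i=4
  #.### -> .   bit 23 = 0  t=1,i=0
  #.##. -> #   bit 22 = 1  t=0,i=8
  #.#.# -> #   bit 21 = 1  t=2,i=7
  #.#.. -> #   bit 20 = 1  t=0,i=0
  #..## -> #   bit 19 = 1  t=4,i=0
  #..#. -> .   bit 18 = 0  t=2,i=4
  #...# -> .   bit 17 = 0  t=2,i=0
  #.... -> #   bit 16 = 1  t=0,i=2
  .#### -> .   bit 15 = 0  t=1,i=1
  .###. -> .   bit 14 = 0  t=4,i=2
  .##.# -> #   bit 13 = 1  t=0,i=9
  .##.. -> .   bit 12 = 0  t=4,i=9
  .#.## -> .   bit 11 = 0  t=0,i=7
  .#.#. -> #   bit 10 = 1  t=2,i=6
  .#..# -> .   bit 9 = 0  t=2,i=3
  .#... -> #   bit 8 = 1  t=0,i=1
  ..### -> #   bit 7 = 1  t=3,i=6
  ..##. -> .   bit 6 = 0  t=1,i=8
  ..#.# -> .   bit 5 = 0  t=0,i=6
  ..#.. -> .   bit 4 = 0  t=2,i=2
  ...## -> #   bit 3 = 1  t=1,i=7
  ...#. -> .   bit 2 = 0  t=0,i=5
  ....# -> .   bit 1 = 0  t=0,i=4
  ..... -> #   bit 0 = 1  t=0,i=3
  bits 11000010011110010010010110001001 = 3262719369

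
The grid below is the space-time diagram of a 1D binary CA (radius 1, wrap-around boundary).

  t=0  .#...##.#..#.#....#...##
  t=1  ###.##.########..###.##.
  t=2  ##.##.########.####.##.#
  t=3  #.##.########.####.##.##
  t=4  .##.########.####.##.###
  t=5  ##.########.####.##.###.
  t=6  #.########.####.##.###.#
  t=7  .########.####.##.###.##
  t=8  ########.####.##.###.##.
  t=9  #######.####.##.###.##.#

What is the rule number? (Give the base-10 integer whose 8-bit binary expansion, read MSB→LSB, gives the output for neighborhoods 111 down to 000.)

190

  ### -> #   bit 7 = 1  t=1,i=1
  ##. -> .   bit 6 = 0  t=0,i=6
  #.# -> #   bit 5 = 1  t=0,i=0
  #.. -> #   bit 4 = 1  t=0,i=2
  .## -> #   bit 3 = 1  t=0,i=5
  .#. -> #   bit 2 = 1  t=0,i=1
  ..# -> #   bit 1 = 1  t=0,i=4
  ... -> .   bit 0 = 0  t=0,i=3
  bits 10111110 = 190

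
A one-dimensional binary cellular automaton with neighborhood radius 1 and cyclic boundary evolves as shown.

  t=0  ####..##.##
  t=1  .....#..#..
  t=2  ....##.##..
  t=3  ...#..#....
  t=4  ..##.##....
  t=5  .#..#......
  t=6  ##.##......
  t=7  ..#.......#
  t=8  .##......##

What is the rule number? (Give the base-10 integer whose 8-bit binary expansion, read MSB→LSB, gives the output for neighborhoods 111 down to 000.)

38

  ###|.  b7=0 t=0,i=0
  ##.|.  b6=0 t=0,i=3
  #.#|#  b5=1 t=0,i=8
  #..|.  b4=0 t=0,i=4
  .##|.  b3=0 t=0,i=6
  .#.|#  b2=1 t=1,i=5
  ..#|#  b1=1 t=0,i=5
  ...|.  b0=0 t=1,i=0
  bits 00100110 = 38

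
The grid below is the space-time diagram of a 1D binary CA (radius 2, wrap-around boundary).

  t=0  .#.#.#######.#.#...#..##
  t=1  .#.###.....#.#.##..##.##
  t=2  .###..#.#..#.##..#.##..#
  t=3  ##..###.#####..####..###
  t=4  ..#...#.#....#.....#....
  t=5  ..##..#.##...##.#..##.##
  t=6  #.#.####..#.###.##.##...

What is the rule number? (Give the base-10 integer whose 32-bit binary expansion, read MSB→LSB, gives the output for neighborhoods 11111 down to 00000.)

599010169

  #####|.  b31=0 t=0,i=7
  ####.|.  b30=0 t=0,i=10
  ###.#|#  b29=1 t=0,i=11
  ###..|.  b28=0 t=1,i=5
  ##.##|.  b27=0 t=1,i=21
  ##.#.|.  b26=0 t=0,i=0
  ##..#|#  b25=1 t=1,i=17
  ##...|#  b24=1 t=1,i=6
  #.###|#  b23=1 t=0,i=5
  #.##.|.  b22=0 t=1,i=15
  #.#.#|#  b21=1 t=0,i=1
  #.#..|#  b20=1 t=0,i=15
  #..##|.  b19=0 t=0,i=21
  #..#.|#  b18=1 t=2,i=5
  #...#|.  b17=0 t=0,i=17
  #....|.  b16=0 t=1,i=7
  .####|.  b15=0 t=0,i=6
  .###.|.  b14=0 t=1,i=4
  .##.#|#  b13=1 t=0,i=23
  .##..|.  b12=0 t=1,i=16
  .#.##|#  b11=1 t=0,i=4
  .#.#.|.  b10=0 t=0,i=2
  .#..#|#  b9=1 t=0,i=20
  .#...|#  b8=1 t=0,i=16
  ..###|.  b7=0 t=3,i=4
  ..##.|#  b6=1 t=0,i=22
  ..#.#|#  b5=1 t=1,i=11
  ..#..|#  b4=1 t=0,i=19
  ...##|#  b3=1 t=5,i=12
  ...#.|.  b2=0 t=0,i=18
  ....#|.  b1=0 t=1,i=9
  .....|#  b0=1 t=1,i=8
  bits 00100011101101000010101101111001 = 599010169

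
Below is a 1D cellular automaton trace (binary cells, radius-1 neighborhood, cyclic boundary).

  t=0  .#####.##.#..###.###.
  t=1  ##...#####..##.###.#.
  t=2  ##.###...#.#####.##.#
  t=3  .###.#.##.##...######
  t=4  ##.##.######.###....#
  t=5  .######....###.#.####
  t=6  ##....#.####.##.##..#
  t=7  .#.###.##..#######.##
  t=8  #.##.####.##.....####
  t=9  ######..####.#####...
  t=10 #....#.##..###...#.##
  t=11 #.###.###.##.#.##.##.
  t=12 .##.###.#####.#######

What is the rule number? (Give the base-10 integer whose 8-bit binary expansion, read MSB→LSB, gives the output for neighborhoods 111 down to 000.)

  ###|.  b7=0 t=0,i=2
  ##.|#  b6=1 t=0,i=5
  #.#|#  b5=1 t=0,i=6
  #..|.  b4=0 t=0,i=11
  .##|#  b3=1 t=0,i=1
  .#.|.  b2=0 t=0,i=10
  ..#|#  b1=1 t=0,i=0
  ...|#  b0=1 t=1,i=3
  bits 01101011 = 107

107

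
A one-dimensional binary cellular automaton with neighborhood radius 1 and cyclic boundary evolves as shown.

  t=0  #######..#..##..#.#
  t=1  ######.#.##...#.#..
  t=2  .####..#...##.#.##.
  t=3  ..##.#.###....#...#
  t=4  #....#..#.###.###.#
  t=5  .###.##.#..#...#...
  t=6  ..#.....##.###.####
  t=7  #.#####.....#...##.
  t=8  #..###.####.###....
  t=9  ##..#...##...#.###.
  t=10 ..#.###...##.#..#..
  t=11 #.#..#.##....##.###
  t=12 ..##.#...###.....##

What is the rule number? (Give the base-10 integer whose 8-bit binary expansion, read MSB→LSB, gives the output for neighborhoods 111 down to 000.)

  ### -> #   bit 7 = 1  t=0,i=0
  ##. -> .   bit 6 = 0  t=0,i=6
  #.# -> .   bit 5 = 0  t=0,i=17
  #.. -> #   bit 4 = 1  t=0,i=7
  .## -> .   bit 3 = 0  t=0,i=12
  .#. -> #   bit 2 = 1  t=0,i=9
  ..# -> .   bit 1 = 0  t=0,i=8
  ... -> #   bit 0 = 1  t=1,i=12
  bits 10010101 = 149

149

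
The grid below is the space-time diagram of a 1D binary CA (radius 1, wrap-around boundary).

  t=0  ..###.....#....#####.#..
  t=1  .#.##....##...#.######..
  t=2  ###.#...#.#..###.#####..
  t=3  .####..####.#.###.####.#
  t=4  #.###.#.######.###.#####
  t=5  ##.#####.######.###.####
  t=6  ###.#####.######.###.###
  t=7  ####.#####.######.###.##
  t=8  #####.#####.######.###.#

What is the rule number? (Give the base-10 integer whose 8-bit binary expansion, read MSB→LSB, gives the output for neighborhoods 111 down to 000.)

230

  nb ###: next=#  (t=0,i=3, bit7=1)
  nb ##.: next=#  (t=0,i=4, bit6=1)
  nb #.#: next=#  (t=0,i=20, bit5=1)
  nb #..: next=.  (t=0,i=5, bit4=0)
  nb .##: next=.  (t=0,i=2, bit3=0)
  nb .#.: next=#  (t=0,i=10, bit2=1)
  nb ..#: next=#  (t=0,i=1, bit1=1)
  nb ...: next=.  (t=0,i=0, bit0=0)
  bits 11100110 = 230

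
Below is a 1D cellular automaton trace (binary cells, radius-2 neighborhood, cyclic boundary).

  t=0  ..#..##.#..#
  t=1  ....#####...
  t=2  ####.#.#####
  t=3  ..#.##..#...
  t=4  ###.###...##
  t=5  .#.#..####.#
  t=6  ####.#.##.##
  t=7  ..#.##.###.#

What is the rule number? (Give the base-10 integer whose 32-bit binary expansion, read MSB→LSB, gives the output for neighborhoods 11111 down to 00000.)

  ##### -> .   bit 31 = 0  t=1,i=6
  ####. -> #   bit 30 = 1  t=1,i=7
  ###.# -> .   bit 29 = 0  t=2,i=3
  ###.. -> #   bit 28 = 1  t=1,i=8
  ##.## -> #   bit 27 = 1  t=4,i=3
  ##.#. -> #   bit 26 = 1  t=0,i=7
  ##..# -> #   bit 25 = 1  t=3,i=6
  ##... -> #   bit 24 = 1  t=1,i=9
  #.### -> .   bit 23 = 0  t=2,i=7
  #.##. -> #   bit 22 = 1  t=3,i=4
  #.#.# -> #   bit 21 = 1  t=2,i=5
  #.#.. -> #   bit 20 = 1  t=0,i=8
  #..## -> #   bit 19 = 1  t=0,i=4
  #..#. -> .   bit 18 = 0  t=0,i=1
  #...# -> #   bit 17 = 1  t=4,i=8
  #.... -> #   bit 16 = 1  t=1,i=10
  .#### -> #   bit 15 = 1  t=1,i=5
  .###. -> .   bit 14 = 0  t=4,i=5
  .##.# -> #   bit 13 = 1  t=0,i=6
  .##.. -> #   bit 12 = 1  t=3,i=5
  .#.## -> .   bit 11 = 0  t=2,i=6
  .#.#. -> #   bit 10 = 1  t=5,i=0
  .#..# -> .   bit 9 = 0  t=0,i=0
  .#... -> .   bit 8 = 0  t=3,i=9
  ..### -> .   bit 7 = 0  t=1,i=4
  ..##. -> #   bit 6 = 1  t=0,i=5
  ..#.# -> #   bit 5 = 1  t=3,i=2
  ..#.. -> .   bit 4 = 0  t=0,i=2
  ...## -> #   bit 3 = 1  t=1,i=3
  ...#. -> #   bit 2 = 1  t=3,i=1
  ....# -> #   bit 1 = 1  t=1,i=2
  ..... -> #   bit 0 = 1  t=1,i=0
  bits 01011111011110111011010001101111 = 1601942639

1601942639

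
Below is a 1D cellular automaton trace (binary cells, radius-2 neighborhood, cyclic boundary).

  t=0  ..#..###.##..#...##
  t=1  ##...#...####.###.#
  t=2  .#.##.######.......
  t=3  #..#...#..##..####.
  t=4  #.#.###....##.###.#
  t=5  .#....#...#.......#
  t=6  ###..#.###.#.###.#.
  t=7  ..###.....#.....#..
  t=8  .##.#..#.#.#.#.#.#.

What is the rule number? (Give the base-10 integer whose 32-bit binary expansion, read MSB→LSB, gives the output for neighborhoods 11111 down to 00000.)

1448514957

  #####|.  b31=0 t=2,i=8
  ####.|#  b30=1 t=1,i=11
  ###.#|.  b29=0 t=0,i=7
  ###..|#  b28=1 t=1,i=1
  ##.##|.  b27=0 t=0,i=8
  ##.#.|#  b26=1 t=3,i=18
  ##..#|#  b25=1 t=0,i=0
  ##...|.  b24=0 t=1,i=2
  #.###|.  b23=0 t=1,i=14
  #.##.|#  b22=1 t=0,i=9
  #.#.#|.  b21=0 t=4,i=2
  #.#..|#  b20=1 t=3,i=0
  #..##|.  b19=0 t=0,i=4
  #..#.|#  b18=1 t=0,i=1
  #...#|#  b17=1 t=0,i=15
  #....|.  b16=0 t=2,i=13
  .####|#  b15=1 t=1,i=10
  .###.|.  b14=0 t=0,i=6
  .##.#|.  b13=0 t=2,i=4
  .##..|#  b12=1 t=0,i=10
  .#.##|.  b11=0 t=2,i=2
  .#.#.|#  b10=1 t=5,i=0
  .#..#|.  b9=0 t=0,i=3
  .#...|#  b8=1 t=0,i=14
  ..###|#  b7=1 t=0,i=5
  ..##.|.  b6=0 t=0,i=17
  ..#.#|.  b5=0 t=2,i=1
  ..#..|.  b4=0 t=0,i=2
  ...##|#  b3=1 t=0,i=16
  ...#.|#  b2=1 t=1,i=4
  ....#|.  b1=0 t=2,i=18
  .....|#  b0=1 t=2,i=14
  bits 01010110010101101001010110001101 = 1448514957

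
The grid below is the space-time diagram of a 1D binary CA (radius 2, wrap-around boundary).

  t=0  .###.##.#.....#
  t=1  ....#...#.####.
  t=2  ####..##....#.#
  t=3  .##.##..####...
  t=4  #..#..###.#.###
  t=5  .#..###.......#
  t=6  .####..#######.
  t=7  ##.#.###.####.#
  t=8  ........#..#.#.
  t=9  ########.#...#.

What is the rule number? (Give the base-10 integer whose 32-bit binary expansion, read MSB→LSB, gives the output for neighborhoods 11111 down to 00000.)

3407544975

  [31] ##### => #  t=2,i=1
  [30] ####. => #  t=1,i=12
  [29] ###.# => .  t=0,i=3
  [28] ###.. => .  t=1,i=13
  [27] ##.## => #  t=0,i=4
  [26] ##.#. => .  t=0,i=7
  [25] ##..# => #  t=2,i=4
  [24] ##... => #  t=1,i=14
  [23] #.### => .  t=0,i=1
  [22] #.##. => .  t=0,i=5
  [21] #.#.# => .  t=4,i=10
  [20] #.#.. => #  t=0,i=8
  [19] #..## => #  t=2,i=5
  [18] #..#. => .  t=4,i=2
  [17] #...# => #  t=1,i=6
  [16] #.... => #  t=0,i=10
  [15] .#### => .  t=1,i=11
  [14] .###. => .  t=0,i=2
  [13] .##.# => .  t=0,i=6
  [12] .##.. => .  t=2,i=7
  [11] .#.## => .  t=0,i=0
  [10] .#.#. => .  t=5,i=0
  [9] .#..# => #  t=4,i=4
  [8] .#... => .  t=0,i=9
  [7] ..### => #  t=3,i=8
  [6] ..##. => .  t=2,i=6
  [5] ..#.# => .  t=0,i=14
  [4] ..#.. => .  t=1,i=4
  [3] ...## => #  t=3,i=0
  [2] ...#. => #  t=0,i=13
  [1] ....# => #  t=0,i=12
  [0] ..... => #  t=0,i=11
  bits 11001011000110110000001010001111 = 3407544975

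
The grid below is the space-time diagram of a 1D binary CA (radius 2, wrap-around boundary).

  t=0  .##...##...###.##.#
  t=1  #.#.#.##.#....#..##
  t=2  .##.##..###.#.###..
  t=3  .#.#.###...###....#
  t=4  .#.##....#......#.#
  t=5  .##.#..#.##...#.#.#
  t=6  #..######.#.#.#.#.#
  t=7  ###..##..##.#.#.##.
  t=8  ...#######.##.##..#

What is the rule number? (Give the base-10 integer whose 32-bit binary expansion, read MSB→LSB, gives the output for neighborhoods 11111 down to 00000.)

  ##### -> #   bit 31 = 1  t=6,i=5
  ####. -> .   bit 30 = 0  t=6,i=7
  ###.# -> .   bit 29 = 0  t=0,i=13
  ###.. -> .   bit 28 = 0  t=2,i=16
  ##.## -> #   bit 27 = 1  t=0,i=14
  ##.#. -> #   bit 26 = 1  t=0,i=17
  ##..# -> #   bit 25 = 1  t=2,i=6
  ##... -> .   bit 24 = 0  t=0,i=3
  #.### -> .   bit 23 = 0  t=2,i=14
  #.##. -> .   bit 22 = 0  t=0,i=1
  #.#.# -> #   bit 21 = 1  t=0,i=18
  #.#.. -> #   bit 20 = 1  t=1,i=9
  #..## -> #   bit 19 = 1  t=1,i=16
  #..#. -> #   bit 18 = 1  t=5,i=6
  #...# -> #   bit 17 = 1  t=0,i=4
  #.... -> .   bit 16 = 0  t=1,i=11
  .#### -> .   bit 15 = 0  t=6,i=4
  .###. -> .   bit 14 = 0  t=0,i=12
  .##.# -> .   bit 13 = 0  t=0,i=16
  .##.. -> #   bit 12 = 1  t=0,i=2
  .#.## -> #   bit 11 = 1  t=0,i=0
  .#.#. -> .   bit 10 = 0  t=1,i=3
  .#..# -> #   bit 9 = 1  t=1,i=15
  .#... -> #   bit 8 = 1  t=1,i=10
  ..### -> .   bit 7 = 0  t=0,i=11
  ..##. -> #   bit 6 = 1  t=0,i=6
  ..#.# -> #   bit 5 = 1  t=3,i=18
  ..#.. -> #   bit 4 = 1  t=1,i=14
  ...## -> .   bit 3 = 0  t=0,i=5
  ...#. -> .   bit 2 = 0  t=1,i=13
  ....# -> #   bit 1 = 1  t=1,i=12
  ..... -> .   bit 0 = 0  t=4,i=12
  bits 10001110001111100001101101110010 = 2386434930

2386434930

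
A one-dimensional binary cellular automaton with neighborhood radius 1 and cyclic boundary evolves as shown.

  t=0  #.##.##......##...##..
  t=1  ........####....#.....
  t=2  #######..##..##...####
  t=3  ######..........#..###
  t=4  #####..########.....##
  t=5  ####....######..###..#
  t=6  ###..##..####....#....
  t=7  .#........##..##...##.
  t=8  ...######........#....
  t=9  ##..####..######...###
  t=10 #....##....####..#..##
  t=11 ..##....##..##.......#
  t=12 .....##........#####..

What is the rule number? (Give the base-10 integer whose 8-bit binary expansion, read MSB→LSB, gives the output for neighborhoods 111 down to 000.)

  ### -> #   bit 7 = 1  t=1,i=9
  ##. -> .   bit 6 = 0  t=0,i=3
  #.# -> .   bit 5 = 0  t=0,i=1
  #.. -> .   bit 4 = 0  t=0,i=7
  .## -> .   bit 3 = 0  t=0,i=2
  .#. -> .   bit 2 = 0  t=0,i=0
  ..# -> .   bit 1 = 0  t=0,i=12
  ... -> #   bit 0 = 1  t=0,i=8
  bits 10000001 = 129

129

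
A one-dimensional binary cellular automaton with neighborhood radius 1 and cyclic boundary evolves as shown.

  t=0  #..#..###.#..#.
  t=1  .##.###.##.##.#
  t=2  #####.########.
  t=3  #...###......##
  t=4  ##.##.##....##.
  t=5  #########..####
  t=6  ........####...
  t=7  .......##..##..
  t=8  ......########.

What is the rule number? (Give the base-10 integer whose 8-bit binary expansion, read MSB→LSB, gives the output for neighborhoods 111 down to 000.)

  nb ###: next=.  (t=0,i=7, bit7=0)
  nb ##.: next=#  (t=0,i=8, bit6=1)
  nb #.#: next=#  (t=0,i=9, bit5=1)
  nb #..: next=#  (t=0,i=1, bit4=1)
  nb .##: next=#  (t=0,i=6, bit3=1)
  nb .#.: next=.  (t=0,i=0, bit2=0)
  nb ..#: next=#  (t=0,i=2, bit1=1)
  nb ...: next=.  (t=3,i=2, bit0=0)
  bits 01111010 = 122

122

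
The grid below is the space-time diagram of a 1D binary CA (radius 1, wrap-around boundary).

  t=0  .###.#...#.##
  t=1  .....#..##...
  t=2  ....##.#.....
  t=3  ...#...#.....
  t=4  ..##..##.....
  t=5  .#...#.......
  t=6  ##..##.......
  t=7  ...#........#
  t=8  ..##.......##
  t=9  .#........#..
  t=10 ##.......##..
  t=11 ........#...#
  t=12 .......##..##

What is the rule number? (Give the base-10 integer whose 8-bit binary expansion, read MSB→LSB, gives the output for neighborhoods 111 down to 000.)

6

  ###|.  b7=0 t=0,i=2
  ##.|.  b6=0 t=0,i=3
  #.#|.  b5=0 t=0,i=0
  #..|.  b4=0 t=0,i=6
  .##|.  b3=0 t=0,i=1
  .#.|#  b2=1 t=0,i=5
  ..#|#  b1=1 t=0,i=8
  ...|.  b0=0 t=0,i=7
  bits 00000110 = 6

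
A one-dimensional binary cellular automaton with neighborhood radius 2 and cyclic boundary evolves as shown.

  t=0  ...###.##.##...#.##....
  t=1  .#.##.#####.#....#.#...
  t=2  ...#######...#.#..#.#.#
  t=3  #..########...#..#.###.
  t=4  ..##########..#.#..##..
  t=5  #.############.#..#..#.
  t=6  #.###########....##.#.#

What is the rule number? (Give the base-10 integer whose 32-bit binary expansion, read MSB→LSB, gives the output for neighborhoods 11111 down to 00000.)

  ##### -> #   bit 31 = 1  t=1,i=8
  ####. -> #   bit 30 = 1  t=1,i=9
  ###.# -> .   bit 29 = 0  t=0,i=5
  ###.. -> #   bit 28 = 1  t=2,i=9
  ##.## -> #   bit 27 = 1  t=0,i=6
  ##.#. -> .   bit 26 = 0  t=1,i=11
  ##..# -> #   bit 25 = 1  t=4,i=12
  ##... -> #   bit 24 = 1  t=0,i=12
  #.### -> #   bit 23 = 1  t=1,i=6
  #.##. -> #   bit 22 = 1  t=0,i=7
  #.#.# -> #   bit 21 = 1  t=2,i=20
  #.#.. -> .   bit 20 = 0  t=1,i=12
  #..## -> #   bit 19 = 1  t=3,i=2
  #..#. -> #   bit 18 = 1  t=2,i=17
  #...# -> .   bit 17 = 0  t=0,i=13
  #.... -> .   bit 16 = 0  t=0,i=20
  .#### -> #   bit 15 = 1  t=1,i=7
  .###. -> #   bit 14 = 1  t=0,i=4
  .##.# -> #   bit 13 = 1  t=0,i=8
  .##.. -> .   bit 12 = 0  t=0,i=11
  .#.## -> .   bit 11 = 0  t=0,i=16
  .#.#. -> #   bit 10 = 1  t=1,i=18
  .#..# -> .   bit 9 = 0  t=2,i=16
  .#... -> #   bit 8 = 1  t=1,i=13
  ..### -> #   bit 7 = 1  t=0,i=3
  ..##. -> .   bit 6 = 0  t=4,i=19
  ..#.# -> .   bit 5 = 0  t=0,i=15
  ..#.. -> #   bit 4 = 1  t=3,i=14
  ...## -> .   bit 3 = 0  t=0,i=2
  ...#. -> .   bit 2 = 0  t=0,i=14
  ....# -> #   bit 1 = 1  t=0,i=1
  ..... -> .   bit 0 = 0  t=0,i=0
  bits 11011011111011001110010110010010 = 3689735570

3689735570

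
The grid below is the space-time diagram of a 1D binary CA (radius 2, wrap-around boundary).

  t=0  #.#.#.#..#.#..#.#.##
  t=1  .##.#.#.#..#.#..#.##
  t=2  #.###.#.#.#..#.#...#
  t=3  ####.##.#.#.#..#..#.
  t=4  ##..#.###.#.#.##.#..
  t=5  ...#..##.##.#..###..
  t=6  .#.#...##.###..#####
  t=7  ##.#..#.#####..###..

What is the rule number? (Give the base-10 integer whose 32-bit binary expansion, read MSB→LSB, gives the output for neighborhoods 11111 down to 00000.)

2645942426

  nb #####: next=#  (t=6,i=17, bit31=1)
  nb ####.: next=.  (t=3,i=2, bit30=0)
  nb ###.#: next=.  (t=0,i=0, bit29=0)
  nb ###..: next=#  (t=5,i=17, bit28=1)
  nb ##.##: next=#  (t=1,i=0, bit27=1)
  nb ##.#.: next=#  (t=0,i=1, bit26=1)
  nb ##..#: next=.  (t=4,i=2, bit25=0)
  nb ##...: next=#  (t=5,i=18, bit24=1)
  nb #.###: next=#  (t=0,i=18, bit23=1)
  nb #.##.: next=.  (t=1,i=1, bit22=0)
  nb #.#.#: next=#  (t=0,i=2, bit21=1)
  nb #.#..: next=#  (t=0,i=6, bit20=1)
  nb #..##: next=.  (t=4,i=19, bit19=0)
  nb #..#.: next=#  (t=0,i=8, bit18=1)
  nb #...#: next=.  (t=2,i=17, bit17=0)
  nb #....: next=#  (t=5,i=19, bit16=1)
  nb .####: next=#  (t=3,i=1, bit15=1)
  nb .###.: next=#  (t=0,i=19, bit14=1)
  nb .##.#: next=#  (t=1,i=2, bit13=1)
  nb .##..: next=.  (t=4,i=1, bit12=0)
  nb .#.##: next=.  (t=0,i=17, bit11=0)
  nb .#.#.: next=.  (t=0,i=3, bit10=0)
  nb .#..#: next=.  (t=0,i=7, bit9=0)
  nb .#...: next=.  (t=2,i=16, bit8=0)
  nb ..###: next=#  (t=5,i=15, bit7=1)
  nb ..##.: next=.  (t=2,i=19, bit6=0)
  nb ..#.#: next=.  (t=0,i=9, bit5=0)
  nb ..#..: next=#  (t=3,i=15, bit4=1)
  nb ...##: next=#  (t=2,i=18, bit3=1)
  nb ...#.: next=.  (t=5,i=2, bit2=0)
  nb ....#: next=#  (t=5,i=1, bit1=1)
  nb .....: next=.  (t=5,i=0, bit0=0)
  bits 10011101101101011110000010011010 = 2645942426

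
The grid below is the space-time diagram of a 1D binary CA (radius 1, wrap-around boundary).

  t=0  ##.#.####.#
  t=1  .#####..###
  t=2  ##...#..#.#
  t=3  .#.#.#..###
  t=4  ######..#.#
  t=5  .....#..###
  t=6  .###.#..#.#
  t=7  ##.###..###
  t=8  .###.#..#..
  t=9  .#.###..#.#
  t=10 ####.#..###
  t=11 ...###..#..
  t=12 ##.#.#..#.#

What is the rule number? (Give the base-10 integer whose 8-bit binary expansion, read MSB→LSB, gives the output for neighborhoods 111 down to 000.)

109

  ### -> .   bit 7 = 0  t=0,i=0
  ##. -> #   bit 6 = 1  t=0,i=1
  #.# -> #   bit 5 = 1  t=0,i=2
  #.. -> .   bit 4 = 0  t=1,i=6
  .## -> #   bit 3 = 1  t=0,i=5
  .#. -> #   bit 2 = 1  t=0,i=3
  ..# -> .   bit 1 = 0  t=1,i=7
  ... -> #   bit 0 = 1  t=2,i=3
  bits 01101101 = 109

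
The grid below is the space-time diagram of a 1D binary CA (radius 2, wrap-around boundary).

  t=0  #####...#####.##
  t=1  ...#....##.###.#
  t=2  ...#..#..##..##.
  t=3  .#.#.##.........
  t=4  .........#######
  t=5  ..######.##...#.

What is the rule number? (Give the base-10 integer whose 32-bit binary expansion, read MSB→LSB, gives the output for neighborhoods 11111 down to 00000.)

  ##### -> .   bit 31 = 0  t=0,i=0
  ####. -> #   bit 30 = 1  t=0,i=3
  ###.# -> #   bit 29 = 1  t=0,i=12
  ###.. -> .   bit 28 = 0  t=0,i=4
  ##.## -> #   bit 27 = 1  t=0,i=13
  ##.#. -> #   bit 26 = 1  t=1,i=14
  ##..# -> .   bit 25 = 0  t=2,i=11
  ##... -> .   bit 24 = 0  t=0,i=5
  #.### -> .   bit 23 = 0  t=0,i=14
  #.##. -> .   bit 22 = 0  t=3,i=5
  #.#.# -> .   bit 21 = 0  t=3,i=3
  #.#.. -> .   bit 20 = 0  t=1,i=15
  #..## -> .   bit 19 = 0  t=2,i=8
  #..#. -> #   bit 18 = 1  t=2,i=5
  #...# -> .   bit 17 = 0  t=0,i=6
  #.... -> .   bit 16 = 0  t=1,i=5
  .#### -> #   bit 15 = 1  t=0,i=9
  .###. -> .   bit 14 = 0  t=1,i=12
  .##.# -> #   bit 13 = 1  t=1,i=9
  .##.. -> .   bit 12 = 0  t=2,i=10
  .#.## -> .   bit 11 = 0  t=3,i=4
  .#.#. -> .   bit 10 = 0  t=3,i=2
  .#..# -> .   bit 9 = 0  t=2,i=4
  .#... -> .   bit 8 = 0  t=1,i=0
  ..### -> #   bit 7 = 1  t=0,i=8
  ..##. -> .   bit 6 = 0  t=1,i=8
  ..#.# -> .   bit 5 = 0  t=3,i=1
  ..#.. -> #   bit 4 = 1  t=1,i=3
  ...## -> .   bit 3 = 0  t=0,i=7
  ...#. -> .   bit 2 = 0  t=1,i=2
  ....# -> #   bit 1 = 1  t=1,i=6
  ..... -> #   bit 0 = 1  t=3,i=9
  bits 01101100000001001010000010010011 = 1812242579

1812242579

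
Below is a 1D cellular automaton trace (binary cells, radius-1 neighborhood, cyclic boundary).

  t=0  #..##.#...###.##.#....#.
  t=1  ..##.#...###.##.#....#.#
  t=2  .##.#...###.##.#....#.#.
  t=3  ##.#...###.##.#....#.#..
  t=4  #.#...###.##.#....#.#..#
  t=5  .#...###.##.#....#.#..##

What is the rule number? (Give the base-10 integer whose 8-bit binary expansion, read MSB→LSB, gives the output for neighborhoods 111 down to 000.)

170

  [7] ### => #  t=0,i=11
  [6] ##. => .  t=0,i=4
  [5] #.# => #  t=0,i=5
  [4] #.. => .  t=0,i=1
  [3] .## => #  t=0,i=3
  [2] .#. => .  t=0,i=0
  [1] ..# => #  t=0,i=2
  [0] ... => .  t=0,i=8
  bits 10101010 = 170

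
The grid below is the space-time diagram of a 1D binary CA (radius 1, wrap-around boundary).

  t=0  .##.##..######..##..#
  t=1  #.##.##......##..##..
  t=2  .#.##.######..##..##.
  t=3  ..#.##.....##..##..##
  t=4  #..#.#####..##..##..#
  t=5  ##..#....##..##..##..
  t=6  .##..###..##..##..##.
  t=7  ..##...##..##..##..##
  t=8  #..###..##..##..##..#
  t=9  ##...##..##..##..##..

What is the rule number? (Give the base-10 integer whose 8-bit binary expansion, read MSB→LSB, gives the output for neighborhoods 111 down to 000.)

  ###|.  b7=0 t=0,i=9
  ##.|#  b6=1 t=0,i=2
  #.#|#  b5=1 t=0,i=0
  #..|#  b4=1 t=0,i=6
  .##|.  b3=0 t=0,i=1
  .#.|.  b2=0 t=0,i=20
  ..#|.  b1=0 t=0,i=7
  ...|#  b0=1 t=1,i=8
  bits 01110001 = 113

113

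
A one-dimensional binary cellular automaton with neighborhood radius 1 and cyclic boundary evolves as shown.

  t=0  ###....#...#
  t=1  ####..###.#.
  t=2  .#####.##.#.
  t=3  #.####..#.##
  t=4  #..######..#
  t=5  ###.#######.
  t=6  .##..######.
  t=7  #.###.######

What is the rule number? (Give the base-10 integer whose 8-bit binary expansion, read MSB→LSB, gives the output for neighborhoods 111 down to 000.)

214

  ### -> #   bit 7 = 1  t=0,i=0
  ##. -> #   bit 6 = 1  t=0,i=2
  #.# -> .   bit 5 = 0  t=1,i=9
  #.. -> #   bit 4 = 1  t=0,i=3
  .## -> .   bit 3 = 0  t=0,i=11
  .#. -> #   bit 2 = 1  t=0,i=7
  ..# -> #   bit 1 = 1  t=0,i=6
  ... -> .   bit 0 = 0  t=0,i=4
  bits 11010110 = 214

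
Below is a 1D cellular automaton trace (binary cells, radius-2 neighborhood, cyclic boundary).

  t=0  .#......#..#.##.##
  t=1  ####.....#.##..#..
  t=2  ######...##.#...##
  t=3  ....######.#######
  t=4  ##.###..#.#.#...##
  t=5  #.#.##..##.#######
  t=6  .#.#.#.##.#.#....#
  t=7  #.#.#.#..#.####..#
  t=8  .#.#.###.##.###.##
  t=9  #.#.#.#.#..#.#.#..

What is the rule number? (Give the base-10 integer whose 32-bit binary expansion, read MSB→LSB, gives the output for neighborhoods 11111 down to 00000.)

1562107880

  nb #####: next=.  (t=2,i=0, bit31=0)
  nb ####.: next=#  (t=1,i=2, bit30=1)
  nb ###.#: next=.  (t=3,i=9, bit29=0)
  nb ###..: next=#  (t=1,i=3, bit28=1)
  nb ##.##: next=#  (t=0,i=15, bit27=1)
  nb ##.#.: next=#  (t=0,i=0, bit26=1)
  nb ##..#: next=.  (t=1,i=13, bit25=0)
  nb ##...: next=#  (t=1,i=4, bit24=1)
  nb #.###: next=.  (t=3,i=11, bit23=0)
  nb #.##.: next=.  (t=0,i=13, bit22=0)
  nb #.#.#: next=.  (t=4,i=10, bit21=0)
  nb #.#..: next=#  (t=0,i=1, bit20=1)
  nb #..##: next=#  (t=1,i=17, bit19=1)
  nb #..#.: next=.  (t=0,i=10, bit18=0)
  nb #...#: next=#  (t=2,i=7, bit17=1)
  nb #....: next=#  (t=0,i=3, bit16=1)
  nb .####: next=#  (t=1,i=1, bit15=1)
  nb .###.: next=#  (t=4,i=4, bit14=1)
  nb .##.#: next=.  (t=0,i=14, bit13=0)
  nb .##..: next=#  (t=1,i=12, bit12=1)
  nb .#.##: next=#  (t=0,i=12, bit11=1)
  nb .#.#.: next=#  (t=4,i=9, bit10=1)
  nb .#..#: next=#  (t=0,i=9, bit9=1)
  nb .#...: next=#  (t=0,i=2, bit8=1)
  nb ..###: next=#  (t=1,i=0, bit7=1)
  nb ..##.: next=#  (t=2,i=9, bit6=1)
  nb ..#.#: next=#  (t=0,i=11, bit5=1)
  nb ..#..: next=.  (t=0,i=8, bit4=0)
  nb ...##: next=#  (t=2,i=8, bit3=1)
  nb ...#.: next=.  (t=0,i=7, bit2=0)
  nb ....#: next=.  (t=0,i=6, bit1=0)
  nb .....: next=.  (t=0,i=4, bit0=0)
  bits 01011101000110111101111111101000 = 1562107880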